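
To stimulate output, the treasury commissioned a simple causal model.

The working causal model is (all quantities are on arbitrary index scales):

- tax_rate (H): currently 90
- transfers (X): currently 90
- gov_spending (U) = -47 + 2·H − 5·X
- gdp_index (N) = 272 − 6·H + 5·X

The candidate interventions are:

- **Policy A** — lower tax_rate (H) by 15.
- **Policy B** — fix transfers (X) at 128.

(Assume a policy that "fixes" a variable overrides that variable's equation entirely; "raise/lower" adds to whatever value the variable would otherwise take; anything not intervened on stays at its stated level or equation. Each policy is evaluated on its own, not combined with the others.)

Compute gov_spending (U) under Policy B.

Policy B (X := 128):
  H = 90
  X = 128
  U = -47 + 2·90 − 5·128 = -507

-507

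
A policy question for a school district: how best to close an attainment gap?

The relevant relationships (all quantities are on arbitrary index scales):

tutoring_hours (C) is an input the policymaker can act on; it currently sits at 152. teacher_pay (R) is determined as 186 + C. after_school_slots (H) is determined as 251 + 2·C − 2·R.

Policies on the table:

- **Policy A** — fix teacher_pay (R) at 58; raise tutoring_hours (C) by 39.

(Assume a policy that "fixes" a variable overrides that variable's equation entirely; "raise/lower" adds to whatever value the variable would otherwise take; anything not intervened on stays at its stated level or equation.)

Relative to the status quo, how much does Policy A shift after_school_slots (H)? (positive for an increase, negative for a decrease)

638

Baseline:
  C = 152
  R = 186 + 152 = 338
  H = 251 + 2·152 − 2·338 = -121
Policy A (R := 58, C + 39):
  C = 152 + 39 = 191
  R = 58
  H = 251 + 2·191 − 2·58 = 517
Change in H: 517 − (-121) = 638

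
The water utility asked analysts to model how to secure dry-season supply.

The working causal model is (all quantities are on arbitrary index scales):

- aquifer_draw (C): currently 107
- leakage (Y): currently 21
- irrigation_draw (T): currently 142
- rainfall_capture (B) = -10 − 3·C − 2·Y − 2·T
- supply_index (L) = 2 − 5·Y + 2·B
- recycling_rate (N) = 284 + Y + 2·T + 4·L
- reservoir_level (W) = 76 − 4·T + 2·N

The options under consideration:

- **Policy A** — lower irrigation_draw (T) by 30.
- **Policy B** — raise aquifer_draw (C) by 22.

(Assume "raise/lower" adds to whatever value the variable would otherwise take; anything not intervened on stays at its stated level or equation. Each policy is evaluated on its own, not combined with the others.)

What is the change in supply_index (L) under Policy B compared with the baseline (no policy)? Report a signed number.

-132

Baseline:
  C = 107
  Y = 21
  T = 142
  B = -10 − 3·107 − 2·21 − 2·142 = -657
  L = 2 − 5·21 + 2·(-657) = -1417
Policy B (C + 22):
  C = 107 + 22 = 129
  Y = 21
  T = 142
  B = -10 − 3·129 − 2·21 − 2·142 = -723
  L = 2 − 5·21 + 2·(-723) = -1549
Change in L: -1549 − (-1417) = -132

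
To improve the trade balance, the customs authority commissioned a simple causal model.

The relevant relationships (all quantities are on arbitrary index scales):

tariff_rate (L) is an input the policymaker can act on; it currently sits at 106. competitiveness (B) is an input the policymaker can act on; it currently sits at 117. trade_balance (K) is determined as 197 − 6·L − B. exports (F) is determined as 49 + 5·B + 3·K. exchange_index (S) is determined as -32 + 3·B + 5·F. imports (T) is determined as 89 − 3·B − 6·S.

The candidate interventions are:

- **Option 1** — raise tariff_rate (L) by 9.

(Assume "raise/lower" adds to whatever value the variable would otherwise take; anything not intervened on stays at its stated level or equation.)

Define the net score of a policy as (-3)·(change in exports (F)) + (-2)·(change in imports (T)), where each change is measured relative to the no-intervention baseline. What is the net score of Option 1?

-9234

Baseline:
  L = 106
  B = 117
  K = 197 − 6·106 − 117 = -556
  F = 49 + 5·117 + 3·(-556) = -1034
  S = -32 + 3·117 + 5·(-1034) = -4851
  T = 89 − 3·117 − 6·(-4851) = 28844
Option 1 (L + 9):
  L = 106 + 9 = 115
  B = 117
  K = 197 − 6·115 − 117 = -610
  F = 49 + 5·117 + 3·(-610) = -1196
  S = -32 + 3·117 + 5·(-1196) = -5661
  T = 89 − 3·117 − 6·(-5661) = 33704
ΔF = -1196 − (-1034) = -162; ΔT = 33704 − 28844 = 4860
Score = (-3)·(-162) + (-2)·4860 = -9234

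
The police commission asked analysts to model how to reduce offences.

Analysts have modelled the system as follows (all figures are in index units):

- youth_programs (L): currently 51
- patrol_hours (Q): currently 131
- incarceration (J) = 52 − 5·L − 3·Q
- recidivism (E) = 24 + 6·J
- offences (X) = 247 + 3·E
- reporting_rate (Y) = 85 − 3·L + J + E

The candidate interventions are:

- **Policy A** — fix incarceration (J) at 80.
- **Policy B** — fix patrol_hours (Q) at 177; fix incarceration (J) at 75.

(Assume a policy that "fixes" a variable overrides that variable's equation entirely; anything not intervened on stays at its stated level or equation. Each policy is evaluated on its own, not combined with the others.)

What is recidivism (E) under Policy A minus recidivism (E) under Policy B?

30

Policy A (J := 80):
  L = 51
  Q = 131
  J = 80
  E = 24 + 6·80 = 504
Policy B (Q := 177, J := 75):
  L = 51
  Q = 177
  J = 75
  E = 24 + 6·75 = 474
E: 504 − 474 = 30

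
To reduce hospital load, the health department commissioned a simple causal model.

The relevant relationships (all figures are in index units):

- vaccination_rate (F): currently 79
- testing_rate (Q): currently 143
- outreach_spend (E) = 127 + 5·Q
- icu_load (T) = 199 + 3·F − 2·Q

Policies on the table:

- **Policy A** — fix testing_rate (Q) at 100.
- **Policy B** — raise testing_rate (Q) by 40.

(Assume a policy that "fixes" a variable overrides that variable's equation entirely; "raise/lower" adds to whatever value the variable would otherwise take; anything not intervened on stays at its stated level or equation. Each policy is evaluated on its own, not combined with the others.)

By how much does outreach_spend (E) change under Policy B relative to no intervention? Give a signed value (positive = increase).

200

Baseline:
  Q = 143
  E = 127 + 5·143 = 842
Policy B (Q + 40):
  Q = 143 + 40 = 183
  E = 127 + 5·183 = 1042
Change in E: 1042 − 842 = 200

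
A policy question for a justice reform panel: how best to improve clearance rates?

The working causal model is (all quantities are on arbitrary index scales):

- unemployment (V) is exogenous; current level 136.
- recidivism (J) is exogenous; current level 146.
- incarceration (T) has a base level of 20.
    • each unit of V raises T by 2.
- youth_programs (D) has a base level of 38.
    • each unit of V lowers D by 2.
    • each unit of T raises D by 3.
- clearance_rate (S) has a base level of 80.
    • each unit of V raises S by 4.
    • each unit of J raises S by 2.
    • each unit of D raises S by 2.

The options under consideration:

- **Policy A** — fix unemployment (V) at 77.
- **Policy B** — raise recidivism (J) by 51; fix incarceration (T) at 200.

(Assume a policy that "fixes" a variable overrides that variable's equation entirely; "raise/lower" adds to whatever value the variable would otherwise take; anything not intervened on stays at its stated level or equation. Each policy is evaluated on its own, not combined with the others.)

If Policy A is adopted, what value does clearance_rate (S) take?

Policy A (V := 77):
  V = 77
  J = 146
  T = 20 + 2·77 = 174
  D = 38 − 2·77 + 3·174 = 406
  S = 80 + 4·77 + 2·146 + 2·406 = 1492

1492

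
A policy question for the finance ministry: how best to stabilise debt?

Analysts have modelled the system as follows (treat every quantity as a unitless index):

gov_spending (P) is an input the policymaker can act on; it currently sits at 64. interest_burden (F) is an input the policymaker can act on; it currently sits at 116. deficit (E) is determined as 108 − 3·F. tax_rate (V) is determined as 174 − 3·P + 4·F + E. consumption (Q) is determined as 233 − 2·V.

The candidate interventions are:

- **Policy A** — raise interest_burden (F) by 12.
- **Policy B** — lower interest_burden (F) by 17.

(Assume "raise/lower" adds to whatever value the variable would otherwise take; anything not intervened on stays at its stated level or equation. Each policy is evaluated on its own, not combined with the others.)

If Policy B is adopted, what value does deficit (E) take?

Policy B (F − 17):
  F = 116 − 17 = 99
  E = 108 − 3·99 = -189

-189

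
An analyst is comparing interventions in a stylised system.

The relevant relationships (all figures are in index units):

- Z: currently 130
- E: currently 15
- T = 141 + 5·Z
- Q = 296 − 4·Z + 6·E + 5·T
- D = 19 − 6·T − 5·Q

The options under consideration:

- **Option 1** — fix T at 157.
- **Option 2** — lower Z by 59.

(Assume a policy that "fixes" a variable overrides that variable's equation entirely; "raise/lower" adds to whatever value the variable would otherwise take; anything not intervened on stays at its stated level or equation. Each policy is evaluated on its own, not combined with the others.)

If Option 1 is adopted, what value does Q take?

Option 1 (T := 157):
  Z = 130
  E = 15
  T = 157
  Q = 296 − 4·130 + 6·15 + 5·157 = 651

651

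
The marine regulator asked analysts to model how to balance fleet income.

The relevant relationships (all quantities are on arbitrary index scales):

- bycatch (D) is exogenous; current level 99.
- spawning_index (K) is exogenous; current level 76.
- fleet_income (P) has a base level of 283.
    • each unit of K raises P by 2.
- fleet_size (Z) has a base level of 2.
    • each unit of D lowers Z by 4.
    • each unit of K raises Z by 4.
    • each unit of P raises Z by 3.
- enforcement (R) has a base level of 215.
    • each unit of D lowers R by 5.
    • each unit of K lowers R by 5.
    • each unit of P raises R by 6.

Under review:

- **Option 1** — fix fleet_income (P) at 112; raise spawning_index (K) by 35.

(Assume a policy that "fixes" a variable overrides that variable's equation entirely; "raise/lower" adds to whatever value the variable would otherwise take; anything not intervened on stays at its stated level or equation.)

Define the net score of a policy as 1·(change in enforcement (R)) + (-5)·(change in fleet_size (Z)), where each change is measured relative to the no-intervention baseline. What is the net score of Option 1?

Baseline:
  D = 99
  K = 76
  P = 283 + 2·76 = 435
  Z = 2 − 4·99 + 4·76 + 3·435 = 1215
  R = 215 − 5·99 − 5·76 + 6·435 = 1950
Option 1 (P := 112, K + 35):
  D = 99
  K = 76 + 35 = 111
  P = 112
  Z = 2 − 4·99 + 4·111 + 3·112 = 386
  R = 215 − 5·99 − 5·111 + 6·112 = -163
ΔR = -163 − 1950 = -2113; ΔZ = 386 − 1215 = -829
Score = 1·(-2113) + (-5)·(-829) = 2032

2032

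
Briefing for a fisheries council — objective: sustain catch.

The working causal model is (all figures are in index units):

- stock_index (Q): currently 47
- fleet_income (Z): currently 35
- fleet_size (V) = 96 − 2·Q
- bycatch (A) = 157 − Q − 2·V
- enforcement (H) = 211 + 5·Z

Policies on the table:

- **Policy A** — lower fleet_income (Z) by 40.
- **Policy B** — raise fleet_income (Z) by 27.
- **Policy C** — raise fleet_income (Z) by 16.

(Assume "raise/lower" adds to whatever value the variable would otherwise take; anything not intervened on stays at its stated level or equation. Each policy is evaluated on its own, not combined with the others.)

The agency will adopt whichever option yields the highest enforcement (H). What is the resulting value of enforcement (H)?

Policy A (Z − 40):
  Z = 35 − 40 = -5
  H = 211 + 5·(-5) = 186
Policy B (Z + 27):
  Z = 35 + 27 = 62
  H = 211 + 5·62 = 521
Policy C (Z + 16):
  Z = 35 + 16 = 51
  H = 211 + 5·51 = 466
Comparing — Policy A: H=186, Policy B: H=521, Policy C: H=466. Highest is 521 (Policy B).

521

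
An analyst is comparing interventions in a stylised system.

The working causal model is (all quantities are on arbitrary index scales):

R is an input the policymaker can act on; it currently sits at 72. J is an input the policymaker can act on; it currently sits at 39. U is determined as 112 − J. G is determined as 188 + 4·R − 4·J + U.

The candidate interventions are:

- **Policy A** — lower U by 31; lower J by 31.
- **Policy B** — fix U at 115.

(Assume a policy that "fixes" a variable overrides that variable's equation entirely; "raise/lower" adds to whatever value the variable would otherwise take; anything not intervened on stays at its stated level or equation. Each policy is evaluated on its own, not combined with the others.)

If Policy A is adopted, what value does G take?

517

Policy A (U − 31, J − 31):
  R = 72
  J = 39 − 31 = 8
  U = 112 − 8 (−31 from intervention) = 73
  G = 188 + 4·72 − 4·8 + 73 = 517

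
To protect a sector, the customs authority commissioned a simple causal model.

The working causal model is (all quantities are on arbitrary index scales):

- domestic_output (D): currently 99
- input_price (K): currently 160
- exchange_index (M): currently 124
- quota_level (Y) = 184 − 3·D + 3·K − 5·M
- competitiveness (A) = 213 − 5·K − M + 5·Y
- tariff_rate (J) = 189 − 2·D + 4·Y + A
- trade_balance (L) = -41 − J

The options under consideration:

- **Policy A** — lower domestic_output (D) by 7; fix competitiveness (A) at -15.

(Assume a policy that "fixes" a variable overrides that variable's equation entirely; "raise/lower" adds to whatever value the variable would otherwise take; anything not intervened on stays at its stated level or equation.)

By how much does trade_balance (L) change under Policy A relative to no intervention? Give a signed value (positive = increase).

-2059

Baseline:
  D = 99
  K = 160
  M = 124
  Y = 184 − 3·99 + 3·160 − 5·124 = -253
  A = 213 − 5·160 − 124 + 5·(-253) = -1976
  J = 189 − 2·99 + 4·(-253) + (-1976) = -2997
  L = -41 − (-2997) = 2956
Policy A (D − 7, A := -15):
  D = 99 − 7 = 92
  K = 160
  M = 124
  Y = 184 − 3·92 + 3·160 − 5·124 = -232
  A = -15
  J = 189 − 2·92 + 4·(-232) + (-15) = -938
  L = -41 − (-938) = 897
Change in L: 897 − 2956 = -2059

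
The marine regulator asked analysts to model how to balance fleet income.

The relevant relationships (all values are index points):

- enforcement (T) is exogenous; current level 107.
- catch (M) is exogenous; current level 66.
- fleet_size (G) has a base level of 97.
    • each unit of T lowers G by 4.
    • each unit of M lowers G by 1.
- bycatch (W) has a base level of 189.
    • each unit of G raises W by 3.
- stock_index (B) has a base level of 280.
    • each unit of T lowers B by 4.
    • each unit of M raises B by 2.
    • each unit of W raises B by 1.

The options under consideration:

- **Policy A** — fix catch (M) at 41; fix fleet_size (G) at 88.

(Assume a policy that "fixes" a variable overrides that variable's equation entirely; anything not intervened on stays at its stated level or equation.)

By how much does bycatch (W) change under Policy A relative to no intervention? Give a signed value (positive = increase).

Baseline:
  T = 107
  M = 66
  G = 97 − 4·107 − 66 = -397
  W = 189 + 3·(-397) = -1002
Policy A (M := 41, G := 88):
  T = 107
  M = 41
  G = 88
  W = 189 + 3·88 = 453
Change in W: 453 − (-1002) = 1455

1455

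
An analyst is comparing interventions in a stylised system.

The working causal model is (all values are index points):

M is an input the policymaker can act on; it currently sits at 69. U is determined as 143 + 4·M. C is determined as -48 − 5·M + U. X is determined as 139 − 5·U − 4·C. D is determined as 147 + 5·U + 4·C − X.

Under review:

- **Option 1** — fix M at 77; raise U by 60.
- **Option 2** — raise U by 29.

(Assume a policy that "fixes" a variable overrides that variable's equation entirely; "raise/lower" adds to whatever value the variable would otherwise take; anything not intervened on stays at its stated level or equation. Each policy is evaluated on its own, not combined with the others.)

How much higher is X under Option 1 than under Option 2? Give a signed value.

Option 1 (M := 77, U + 60):
  M = 77
  U = 143 + 4·77 (+60 from intervention) = 511
  C = -48 − 5·77 + 511 = 78
  X = 139 − 5·511 − 4·78 = -2728
Option 2 (U + 29):
  M = 69
  U = 143 + 4·69 (+29 from intervention) = 448
  C = -48 − 5·69 + 448 = 55
  X = 139 − 5·448 − 4·55 = -2321
X: -2728 − (-2321) = -407

-407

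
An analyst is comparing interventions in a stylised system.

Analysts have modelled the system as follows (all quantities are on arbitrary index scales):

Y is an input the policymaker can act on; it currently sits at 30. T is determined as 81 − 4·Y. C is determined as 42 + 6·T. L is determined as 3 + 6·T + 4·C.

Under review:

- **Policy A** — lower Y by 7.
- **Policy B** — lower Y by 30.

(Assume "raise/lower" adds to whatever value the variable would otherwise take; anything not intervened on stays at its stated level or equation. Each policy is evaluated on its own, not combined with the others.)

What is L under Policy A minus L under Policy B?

-2760

Policy A (Y − 7):
  Y = 30 − 7 = 23
  T = 81 − 4·23 = -11
  C = 42 + 6·(-11) = -24
  L = 3 + 6·(-11) + 4·(-24) = -159
Policy B (Y − 30):
  Y = 30 − 30 = 0
  T = 81 − 4·0 = 81
  C = 42 + 6·81 = 528
  L = 3 + 6·81 + 4·528 = 2601
L: -159 − 2601 = -2760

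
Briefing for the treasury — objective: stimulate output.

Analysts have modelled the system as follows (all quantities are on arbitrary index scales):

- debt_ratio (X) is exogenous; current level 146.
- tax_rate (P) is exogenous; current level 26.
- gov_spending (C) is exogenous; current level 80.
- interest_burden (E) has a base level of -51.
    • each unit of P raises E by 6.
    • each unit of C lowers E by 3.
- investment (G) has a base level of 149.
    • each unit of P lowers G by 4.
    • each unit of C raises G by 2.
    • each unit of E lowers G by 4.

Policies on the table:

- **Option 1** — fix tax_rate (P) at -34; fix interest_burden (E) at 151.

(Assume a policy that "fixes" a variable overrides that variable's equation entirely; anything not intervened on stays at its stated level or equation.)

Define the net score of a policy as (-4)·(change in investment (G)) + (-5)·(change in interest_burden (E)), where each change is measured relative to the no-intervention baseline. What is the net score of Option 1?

2186

Baseline:
  P = 26
  C = 80
  E = -51 + 6·26 − 3·80 = -135
  G = 149 − 4·26 + 2·80 − 4·(-135) = 745
Option 1 (P := -34, E := 151):
  P = -34
  C = 80
  E = 151
  G = 149 − 4·(-34) + 2·80 − 4·151 = -159
ΔG = -159 − 745 = -904; ΔE = 151 − (-135) = 286
Score = (-4)·(-904) + (-5)·286 = 2186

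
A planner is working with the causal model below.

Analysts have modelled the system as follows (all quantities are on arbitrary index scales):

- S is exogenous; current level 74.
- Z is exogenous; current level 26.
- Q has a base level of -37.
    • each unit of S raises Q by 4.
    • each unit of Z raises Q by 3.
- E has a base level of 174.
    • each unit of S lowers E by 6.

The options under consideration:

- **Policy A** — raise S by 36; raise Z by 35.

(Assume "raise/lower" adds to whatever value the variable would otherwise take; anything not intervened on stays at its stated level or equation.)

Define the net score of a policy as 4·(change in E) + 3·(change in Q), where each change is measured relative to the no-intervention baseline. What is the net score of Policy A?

-117

Baseline:
  S = 74
  Z = 26
  Q = -37 + 4·74 + 3·26 = 337
  E = 174 − 6·74 = -270
Policy A (S + 36, Z + 35):
  S = 74 + 36 = 110
  Z = 26 + 35 = 61
  Q = -37 + 4·110 + 3·61 = 586
  E = 174 − 6·110 = -486
ΔE = -486 − (-270) = -216; ΔQ = 586 − 337 = 249
Score = 4·(-216) + 3·249 = -117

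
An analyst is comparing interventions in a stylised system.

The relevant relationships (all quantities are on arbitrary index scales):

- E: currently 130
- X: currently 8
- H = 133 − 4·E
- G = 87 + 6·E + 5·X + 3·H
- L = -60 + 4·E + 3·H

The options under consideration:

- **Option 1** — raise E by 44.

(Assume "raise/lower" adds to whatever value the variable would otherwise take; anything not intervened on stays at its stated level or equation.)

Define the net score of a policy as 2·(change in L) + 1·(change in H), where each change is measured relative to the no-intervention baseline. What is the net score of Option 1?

Baseline:
  E = 130
  H = 133 − 4·130 = -387
  L = -60 + 4·130 + 3·(-387) = -701
Option 1 (E + 44):
  E = 130 + 44 = 174
  H = 133 − 4·174 = -563
  L = -60 + 4·174 + 3·(-563) = -1053
ΔL = -1053 − (-701) = -352; ΔH = -563 − (-387) = -176
Score = 2·(-352) + 1·(-176) = -880

-880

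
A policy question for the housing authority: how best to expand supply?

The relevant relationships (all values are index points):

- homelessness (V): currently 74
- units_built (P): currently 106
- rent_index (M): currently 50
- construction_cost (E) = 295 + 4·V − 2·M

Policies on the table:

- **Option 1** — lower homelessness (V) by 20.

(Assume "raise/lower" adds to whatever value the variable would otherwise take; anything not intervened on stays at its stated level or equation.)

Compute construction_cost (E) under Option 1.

Option 1 (V − 20):
  V = 74 − 20 = 54
  M = 50
  E = 295 + 4·54 − 2·50 = 411

411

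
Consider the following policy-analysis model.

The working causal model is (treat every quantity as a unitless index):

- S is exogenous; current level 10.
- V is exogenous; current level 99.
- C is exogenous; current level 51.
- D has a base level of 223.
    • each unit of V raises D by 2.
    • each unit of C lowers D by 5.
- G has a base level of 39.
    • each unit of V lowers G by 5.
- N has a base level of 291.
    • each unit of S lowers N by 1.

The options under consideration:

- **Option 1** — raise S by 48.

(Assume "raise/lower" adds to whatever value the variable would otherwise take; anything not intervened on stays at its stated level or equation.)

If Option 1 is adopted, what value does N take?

233

Option 1 (S + 48):
  S = 10 + 48 = 58
  N = 291 − 58 = 233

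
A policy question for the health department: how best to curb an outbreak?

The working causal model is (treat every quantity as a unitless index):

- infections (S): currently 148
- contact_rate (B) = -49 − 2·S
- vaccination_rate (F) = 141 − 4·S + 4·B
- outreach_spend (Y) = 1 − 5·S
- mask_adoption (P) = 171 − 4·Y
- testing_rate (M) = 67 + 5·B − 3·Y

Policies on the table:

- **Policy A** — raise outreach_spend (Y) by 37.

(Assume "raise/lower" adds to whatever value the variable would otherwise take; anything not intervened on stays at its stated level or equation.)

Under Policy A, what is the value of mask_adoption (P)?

Policy A (Y + 37):
  S = 148
  Y = 1 − 5·148 (+37 from intervention) = -702
  P = 171 − 4·(-702) = 2979

2979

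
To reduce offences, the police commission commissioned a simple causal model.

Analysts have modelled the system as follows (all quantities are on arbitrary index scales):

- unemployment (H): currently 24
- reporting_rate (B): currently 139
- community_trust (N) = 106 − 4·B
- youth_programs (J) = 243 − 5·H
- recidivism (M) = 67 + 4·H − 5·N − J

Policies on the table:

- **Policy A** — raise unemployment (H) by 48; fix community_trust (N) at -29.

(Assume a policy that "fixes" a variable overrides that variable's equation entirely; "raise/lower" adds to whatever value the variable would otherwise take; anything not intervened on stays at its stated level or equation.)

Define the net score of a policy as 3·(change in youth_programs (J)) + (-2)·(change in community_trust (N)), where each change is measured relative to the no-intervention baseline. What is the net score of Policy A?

-1562

Baseline:
  H = 24
  B = 139
  N = 106 − 4·139 = -450
  J = 243 − 5·24 = 123
Policy A (H + 48, N := -29):
  H = 24 + 48 = 72
  B = 139
  N = -29
  J = 243 − 5·72 = -117
ΔJ = -117 − 123 = -240; ΔN = -29 − (-450) = 421
Score = 3·(-240) + (-2)·421 = -1562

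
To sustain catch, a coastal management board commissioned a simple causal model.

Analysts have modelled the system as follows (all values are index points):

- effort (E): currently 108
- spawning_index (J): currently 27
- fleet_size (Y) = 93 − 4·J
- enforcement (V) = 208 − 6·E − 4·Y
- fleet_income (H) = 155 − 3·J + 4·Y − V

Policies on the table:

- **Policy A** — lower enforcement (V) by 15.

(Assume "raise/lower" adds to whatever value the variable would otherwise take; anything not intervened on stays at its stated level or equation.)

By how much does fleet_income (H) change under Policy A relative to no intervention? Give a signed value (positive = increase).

15

Baseline:
  E = 108
  J = 27
  Y = 93 − 4·27 = -15
  V = 208 − 6·108 − 4·(-15) = -380
  H = 155 − 3·27 + 4·(-15) − (-380) = 394
Policy A (V − 15):
  E = 108
  J = 27
  Y = 93 − 4·27 = -15
  V = 208 − 6·108 − 4·(-15) (−15 from intervention) = -395
  H = 155 − 3·27 + 4·(-15) − (-395) = 409
Change in H: 409 − 394 = 15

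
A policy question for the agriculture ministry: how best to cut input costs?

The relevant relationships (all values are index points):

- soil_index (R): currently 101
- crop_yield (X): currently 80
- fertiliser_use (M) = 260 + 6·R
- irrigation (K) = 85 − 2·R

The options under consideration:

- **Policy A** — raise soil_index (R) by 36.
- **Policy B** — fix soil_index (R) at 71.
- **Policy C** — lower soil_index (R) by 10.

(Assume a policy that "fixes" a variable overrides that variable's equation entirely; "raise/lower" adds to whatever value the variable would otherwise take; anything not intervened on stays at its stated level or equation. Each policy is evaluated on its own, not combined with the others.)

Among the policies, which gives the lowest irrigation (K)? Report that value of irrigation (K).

Policy A (R + 36):
  R = 101 + 36 = 137
  K = 85 − 2·137 = -189
Policy B (R := 71):
  R = 71
  K = 85 − 2·71 = -57
Policy C (R − 10):
  R = 101 − 10 = 91
  K = 85 − 2·91 = -97
Comparing — Policy A: K=-189, Policy B: K=-57, Policy C: K=-97. Lowest is -189 (Policy A).

-189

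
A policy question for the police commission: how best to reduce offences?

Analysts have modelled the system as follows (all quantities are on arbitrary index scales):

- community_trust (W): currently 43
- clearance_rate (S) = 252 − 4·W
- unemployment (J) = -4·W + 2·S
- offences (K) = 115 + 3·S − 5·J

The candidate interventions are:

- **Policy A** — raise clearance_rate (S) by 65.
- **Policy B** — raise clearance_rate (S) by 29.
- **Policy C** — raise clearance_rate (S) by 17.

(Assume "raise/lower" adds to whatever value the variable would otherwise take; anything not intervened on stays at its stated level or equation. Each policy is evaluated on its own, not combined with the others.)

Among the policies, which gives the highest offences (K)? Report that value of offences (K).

296

Policy A (S + 65):
  W = 43
  S = 252 − 4·43 (+65 from intervention) = 145
  J = 0 − 4·43 + 2·145 = 118
  K = 115 + 3·145 − 5·118 = -40
Policy B (S + 29):
  W = 43
  S = 252 − 4·43 (+29 from intervention) = 109
  J = 0 − 4·43 + 2·109 = 46
  K = 115 + 3·109 − 5·46 = 212
Policy C (S + 17):
  W = 43
  S = 252 − 4·43 (+17 from intervention) = 97
  J = 0 − 4·43 + 2·97 = 22
  K = 115 + 3·97 − 5·22 = 296
Comparing — Policy A: K=-40, Policy B: K=212, Policy C: K=296. Highest is 296 (Policy C).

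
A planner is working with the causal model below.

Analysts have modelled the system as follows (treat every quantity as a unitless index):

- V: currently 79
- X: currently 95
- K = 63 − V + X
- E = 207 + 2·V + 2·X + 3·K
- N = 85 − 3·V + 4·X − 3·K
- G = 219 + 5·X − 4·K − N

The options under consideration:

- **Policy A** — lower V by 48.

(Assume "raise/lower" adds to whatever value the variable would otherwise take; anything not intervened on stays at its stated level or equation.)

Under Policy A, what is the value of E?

Policy A (V − 48):
  V = 79 − 48 = 31
  X = 95
  K = 63 − 31 + 95 = 127
  E = 207 + 2·31 + 2·95 + 3·127 = 840

840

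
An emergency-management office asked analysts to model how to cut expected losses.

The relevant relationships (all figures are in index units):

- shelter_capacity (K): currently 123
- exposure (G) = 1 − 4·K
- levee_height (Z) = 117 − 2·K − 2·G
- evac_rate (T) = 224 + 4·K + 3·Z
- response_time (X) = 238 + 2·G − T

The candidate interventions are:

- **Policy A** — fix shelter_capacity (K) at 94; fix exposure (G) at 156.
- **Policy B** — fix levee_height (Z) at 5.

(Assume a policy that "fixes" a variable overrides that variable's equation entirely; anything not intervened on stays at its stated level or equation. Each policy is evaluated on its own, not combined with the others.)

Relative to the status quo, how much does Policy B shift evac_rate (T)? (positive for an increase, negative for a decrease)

-2544

Baseline:
  K = 123
  G = 1 − 4·123 = -491
  Z = 117 − 2·123 − 2·(-491) = 853
  T = 224 + 4·123 + 3·853 = 3275
Policy B (Z := 5):
  K = 123
  G = 1 − 4·123 = -491
  Z = 5
  T = 224 + 4·123 + 3·5 = 731
Change in T: 731 − 3275 = -2544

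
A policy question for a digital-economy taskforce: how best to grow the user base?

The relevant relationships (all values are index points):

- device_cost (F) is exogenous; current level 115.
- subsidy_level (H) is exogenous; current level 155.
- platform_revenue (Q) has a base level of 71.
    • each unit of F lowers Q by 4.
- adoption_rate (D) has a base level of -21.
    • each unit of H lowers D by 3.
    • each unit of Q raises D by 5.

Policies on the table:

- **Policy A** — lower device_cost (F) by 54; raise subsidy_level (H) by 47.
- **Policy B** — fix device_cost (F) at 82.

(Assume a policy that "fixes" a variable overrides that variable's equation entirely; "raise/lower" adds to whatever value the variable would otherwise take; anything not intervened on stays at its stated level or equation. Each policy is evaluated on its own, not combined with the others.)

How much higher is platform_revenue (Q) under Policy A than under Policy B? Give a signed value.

84

Policy A (F − 54, H + 47):
  F = 115 − 54 = 61
  Q = 71 − 4·61 = -173
Policy B (F := 82):
  F = 82
  Q = 71 − 4·82 = -257
Q: -173 − (-257) = 84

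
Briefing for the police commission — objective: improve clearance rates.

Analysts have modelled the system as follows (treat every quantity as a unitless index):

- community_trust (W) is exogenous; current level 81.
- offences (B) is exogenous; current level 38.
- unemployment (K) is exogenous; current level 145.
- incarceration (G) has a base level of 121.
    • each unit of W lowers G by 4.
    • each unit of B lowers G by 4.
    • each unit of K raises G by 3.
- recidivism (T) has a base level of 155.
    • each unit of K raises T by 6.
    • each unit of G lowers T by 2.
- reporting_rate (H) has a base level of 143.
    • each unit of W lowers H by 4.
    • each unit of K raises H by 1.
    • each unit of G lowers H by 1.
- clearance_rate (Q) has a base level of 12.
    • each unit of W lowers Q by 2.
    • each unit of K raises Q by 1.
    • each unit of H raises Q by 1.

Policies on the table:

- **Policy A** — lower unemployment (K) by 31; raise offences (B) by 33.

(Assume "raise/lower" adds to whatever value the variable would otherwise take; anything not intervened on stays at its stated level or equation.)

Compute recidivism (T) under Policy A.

Policy A (K − 31, B + 33):
  W = 81
  B = 38 + 33 = 71
  K = 145 − 31 = 114
  G = 121 − 4·81 − 4·71 + 3·114 = -145
  T = 155 + 6·114 − 2·(-145) = 1129

1129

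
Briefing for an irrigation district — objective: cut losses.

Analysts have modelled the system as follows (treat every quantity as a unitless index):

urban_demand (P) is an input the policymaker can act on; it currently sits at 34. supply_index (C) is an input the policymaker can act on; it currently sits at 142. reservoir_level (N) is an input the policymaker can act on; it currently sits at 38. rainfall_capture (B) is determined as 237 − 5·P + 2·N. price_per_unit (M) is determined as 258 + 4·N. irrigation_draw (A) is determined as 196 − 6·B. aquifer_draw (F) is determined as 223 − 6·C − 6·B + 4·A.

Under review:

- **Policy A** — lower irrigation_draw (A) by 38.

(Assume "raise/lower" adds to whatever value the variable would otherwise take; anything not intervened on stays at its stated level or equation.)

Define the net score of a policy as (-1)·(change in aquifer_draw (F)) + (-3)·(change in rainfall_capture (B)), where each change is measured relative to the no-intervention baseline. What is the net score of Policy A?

Baseline:
  P = 34
  C = 142
  N = 38
  B = 237 − 5·34 + 2·38 = 143
  A = 196 − 6·143 = -662
  F = 223 − 6·142 − 6·143 + 4·(-662) = -4135
Policy A (A − 38):
  P = 34
  C = 142
  N = 38
  B = 237 − 5·34 + 2·38 = 143
  A = 196 − 6·143 (−38 from intervention) = -700
  F = 223 − 6·142 − 6·143 + 4·(-700) = -4287
ΔF = -4287 − (-4135) = -152; ΔB = 143 − 143 = 0
Score = (-1)·(-152) + (-3)·0 = 152

152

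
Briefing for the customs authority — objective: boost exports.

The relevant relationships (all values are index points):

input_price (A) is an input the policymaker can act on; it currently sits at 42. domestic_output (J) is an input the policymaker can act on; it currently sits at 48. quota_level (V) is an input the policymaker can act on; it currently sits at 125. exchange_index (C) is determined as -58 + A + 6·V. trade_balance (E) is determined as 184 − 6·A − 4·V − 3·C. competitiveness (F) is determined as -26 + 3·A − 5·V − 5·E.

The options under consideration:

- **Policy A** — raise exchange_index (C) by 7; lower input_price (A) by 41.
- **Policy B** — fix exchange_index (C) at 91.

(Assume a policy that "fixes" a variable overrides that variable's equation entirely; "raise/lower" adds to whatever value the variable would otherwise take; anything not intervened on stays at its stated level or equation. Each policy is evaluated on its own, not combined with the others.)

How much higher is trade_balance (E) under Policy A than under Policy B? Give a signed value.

Policy A (C + 7, A − 41):
  A = 42 − 41 = 1
  V = 125
  C = -58 + 1 + 6·125 (+7 from intervention) = 700
  E = 184 − 6·1 − 4·125 − 3·700 = -2422
Policy B (C := 91):
  A = 42
  V = 125
  C = 91
  E = 184 − 6·42 − 4·125 − 3·91 = -841
E: -2422 − (-841) = -1581

-1581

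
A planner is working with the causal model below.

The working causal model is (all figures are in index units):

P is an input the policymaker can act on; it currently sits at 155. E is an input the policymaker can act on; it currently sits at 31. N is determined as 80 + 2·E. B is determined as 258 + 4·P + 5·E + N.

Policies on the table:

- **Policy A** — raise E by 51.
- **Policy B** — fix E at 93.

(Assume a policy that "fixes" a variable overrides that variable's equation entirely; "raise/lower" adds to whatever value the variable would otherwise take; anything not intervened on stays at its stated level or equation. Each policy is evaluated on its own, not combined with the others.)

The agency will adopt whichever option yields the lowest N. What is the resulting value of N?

Policy A (E + 51):
  E = 31 + 51 = 82
  N = 80 + 2·82 = 244
Policy B (E := 93):
  E = 93
  N = 80 + 2·93 = 266
Comparing — Policy A: N=244, Policy B: N=266. Lowest is 244 (Policy A).

244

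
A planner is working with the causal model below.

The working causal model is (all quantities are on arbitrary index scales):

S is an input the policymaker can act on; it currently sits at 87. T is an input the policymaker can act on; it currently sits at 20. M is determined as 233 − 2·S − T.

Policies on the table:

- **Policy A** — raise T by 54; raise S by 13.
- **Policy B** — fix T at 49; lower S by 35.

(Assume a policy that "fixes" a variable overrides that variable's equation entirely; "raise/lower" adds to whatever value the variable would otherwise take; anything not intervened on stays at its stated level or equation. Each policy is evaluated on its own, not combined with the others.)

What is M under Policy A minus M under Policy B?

Policy A (T + 54, S + 13):
  S = 87 + 13 = 100
  T = 20 + 54 = 74
  M = 233 − 2·100 − 74 = -41
Policy B (T := 49, S − 35):
  S = 87 − 35 = 52
  T = 49
  M = 233 − 2·52 − 49 = 80
M: -41 − 80 = -121

-121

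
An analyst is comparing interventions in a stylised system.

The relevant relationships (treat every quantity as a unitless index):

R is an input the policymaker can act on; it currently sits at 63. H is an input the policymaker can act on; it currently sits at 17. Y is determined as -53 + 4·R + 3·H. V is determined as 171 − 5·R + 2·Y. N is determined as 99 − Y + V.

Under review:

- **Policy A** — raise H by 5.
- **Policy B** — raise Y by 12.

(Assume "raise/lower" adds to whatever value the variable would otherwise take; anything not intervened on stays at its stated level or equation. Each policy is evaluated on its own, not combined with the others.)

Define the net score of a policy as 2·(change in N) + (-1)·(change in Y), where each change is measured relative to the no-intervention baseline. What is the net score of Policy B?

12

Baseline:
  R = 63
  H = 17
  Y = -53 + 4·63 + 3·17 = 250
  V = 171 − 5·63 + 2·250 = 356
  N = 99 − 250 + 356 = 205
Policy B (Y + 12):
  R = 63
  H = 17
  Y = -53 + 4·63 + 3·17 (+12 from intervention) = 262
  V = 171 − 5·63 + 2·262 = 380
  N = 99 − 262 + 380 = 217
ΔN = 217 − 205 = 12; ΔY = 262 − 250 = 12
Score = 2·12 + (-1)·12 = 12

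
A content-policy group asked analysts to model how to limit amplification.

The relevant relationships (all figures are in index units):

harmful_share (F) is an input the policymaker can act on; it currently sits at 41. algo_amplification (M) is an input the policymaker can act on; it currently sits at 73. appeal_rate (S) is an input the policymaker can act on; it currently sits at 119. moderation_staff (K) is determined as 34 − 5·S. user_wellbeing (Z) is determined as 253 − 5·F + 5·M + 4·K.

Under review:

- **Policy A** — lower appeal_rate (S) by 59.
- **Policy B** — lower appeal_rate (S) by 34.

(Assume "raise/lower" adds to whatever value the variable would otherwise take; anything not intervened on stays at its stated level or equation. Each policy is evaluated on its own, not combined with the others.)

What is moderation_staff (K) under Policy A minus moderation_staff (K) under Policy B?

Policy A (S − 59):
  S = 119 − 59 = 60
  K = 34 − 5·60 = -266
Policy B (S − 34):
  S = 119 − 34 = 85
  K = 34 − 5·85 = -391
K: -266 − (-391) = 125

125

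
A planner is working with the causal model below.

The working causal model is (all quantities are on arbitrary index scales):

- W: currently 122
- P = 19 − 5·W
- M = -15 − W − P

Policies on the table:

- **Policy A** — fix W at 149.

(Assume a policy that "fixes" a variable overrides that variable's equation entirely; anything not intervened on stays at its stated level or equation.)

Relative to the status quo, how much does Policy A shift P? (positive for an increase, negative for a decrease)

-135

Baseline:
  W = 122
  P = 19 − 5·122 = -591
Policy A (W := 149):
  W = 149
  P = 19 − 5·149 = -726
Change in P: -726 − (-591) = -135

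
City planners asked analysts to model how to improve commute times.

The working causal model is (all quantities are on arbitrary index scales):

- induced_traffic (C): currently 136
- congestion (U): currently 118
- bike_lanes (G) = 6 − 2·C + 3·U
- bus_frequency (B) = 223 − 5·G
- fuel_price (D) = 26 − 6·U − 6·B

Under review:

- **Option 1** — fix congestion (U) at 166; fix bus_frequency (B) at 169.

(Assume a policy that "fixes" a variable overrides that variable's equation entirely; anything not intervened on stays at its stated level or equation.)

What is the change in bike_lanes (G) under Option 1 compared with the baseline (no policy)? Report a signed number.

Baseline:
  C = 136
  U = 118
  G = 6 − 2·136 + 3·118 = 88
Option 1 (U := 166, B := 169):
  C = 136
  U = 166
  G = 6 − 2·136 + 3·166 = 232
Change in G: 232 − 88 = 144

144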